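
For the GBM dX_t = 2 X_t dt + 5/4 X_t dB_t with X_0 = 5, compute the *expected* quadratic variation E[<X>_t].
E[<X>_t] = 625*exp(89*t/16)/89 - 625/89

<X>_t = int_0^t ((5/4) * X_s)^2 ds. Taking expectation inside the integral: E[<X>_t] = (5/4)^2 * int_0^t E[X_s^2] ds. For GBM, E[X_s^2] = x_0^2 * exp((2 mu + sigma^2) s). Integrating:
  E[<X>_t] = (5/4)^2 * 5^2 * (exp((2*2 + (5/4)^2) t) - 1) / (2*2 + (5/4)^2)
           = (5/4)^2 * 5^2 * (exp((89/16) t) - 1) / (89/16) = 625*exp(89*t/16)/89 - 625/89.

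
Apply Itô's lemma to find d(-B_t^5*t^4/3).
d(-B_t^5*t^4/3) = (2*B_t^3*t^3*(-2*B_t^2 - 5*t)/3) dt + (-5*B_t^4*t^4/3) dB_t

Itô's formula for f(t, x): d f(t, B_t) = (f_t + (1/2) f_xx) dt + f_x dB_t. Compute partials of f(t, x) = -t^4*x^5/3:
  f_t(t,x)  = -4*t^3*x^5/3
  f_x(t,x)  = -5*t^4*x^4/3
  f_xx(t,x) = -20*t^4*x^3/3
Assemble drift = f_t + (1/2) f_xx = 2*t^3*x^3*(-5*t - 2*x^2)/3 and diffusion = f_x = -5*t^4*x^4/3. Substituting x = B_t:
  d(-B_t^5*t^4/3) = (2*B_t^3*t^3*(-2*B_t^2 - 5*t)/3) dt + (-5*B_t^4*t^4/3) dB_t.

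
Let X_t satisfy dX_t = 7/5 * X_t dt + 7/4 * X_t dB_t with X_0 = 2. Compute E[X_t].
E[X_t] = 2*exp(7*t/5)

For GBM dX = mu X dt + sigma X dB with X_0 = x_0, apply Itô to Y = log X: dY = (mu - sigma^2/2) dt + sigma dB, so Y_t = log(x_0) + (mu - sigma^2/2) t + sigma B_t and hence X_t = x_0 * exp((mu - sigma^2/2) t + sigma B_t).
With mu = 7/5, sigma = 7/4, x_0 = 2, this gives:
  X_t = 2 * exp((-21/160) * t + (7/4) * B_t).
Since sigma*B_t ~ Normal(0, sigma^2 t), E[exp(sigma*B_t)] = exp(sigma^2 t / 2); so E[X_t] = x_0 * exp((mu - sigma^2/2) t) * exp(sigma^2 t / 2) = x_0 * exp(mu t) = 2*exp(7*t/5).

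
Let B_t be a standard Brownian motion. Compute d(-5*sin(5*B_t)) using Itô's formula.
d(-5*sin(5*B_t)) = (125*sin(5*B_t)/2) dt + (-25*cos(5*B_t)) dB_t

Itô's formula for f(B_t) gives d f(B_t) = f'(B_t) dB_t + (1/2) f''(B_t) dt. Compute derivatives of f(x) = -5*sin(5*x):
  f'(x)  = -25*cos(5*x)
  f''(x) = 125*sin(5*x)
Substitute x = B_t and multiply the f'' term by 1/2:
  drift     = (1/2) * (125*sin(5*x)) evaluated at B_t = 125*sin(5*B_t)/2
  diffusion = (-25*cos(5*x)) evaluated at B_t = -25*cos(5*B_t)
Therefore d(-5*sin(5*B_t)) = (125*sin(5*B_t)/2) dt + (-25*cos(5*B_t)) dB_t.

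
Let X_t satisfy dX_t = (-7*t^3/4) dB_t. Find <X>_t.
<X>_t = 7*t^7/16

For an Itô process dX_t = a(t) dt + b(t) dB_t, the quadratic variation is <X>_t = int_0^t b(s)^2 ds (the drift term does not contribute). Here b(s) = -7*s^3/4, so
  b(s)^2 = 49*s^6/16.
Integrating from 0 to t:
  <X>_t = int_0^t (49*s^6/16) ds = 7*t^7/16.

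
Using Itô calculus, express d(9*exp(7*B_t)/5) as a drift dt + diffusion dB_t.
d(9*exp(7*B_t)/5) = (441*exp(7*B_t)/10) dt + (63*exp(7*B_t)/5) dB_t

Itô's formula for f(B_t) gives d f(B_t) = f'(B_t) dB_t + (1/2) f''(B_t) dt. Compute derivatives of f(x) = 9*exp(7*x)/5:
  f'(x)  = 63*exp(7*x)/5
  f''(x) = 441*exp(7*x)/5
Substitute x = B_t and multiply the f'' term by 1/2:
  drift     = (1/2) * (441*exp(7*x)/5) evaluated at B_t = 441*exp(7*B_t)/10
  diffusion = (63*exp(7*x)/5) evaluated at B_t = 63*exp(7*B_t)/5
Therefore d(9*exp(7*B_t)/5) = (441*exp(7*B_t)/10) dt + (63*exp(7*B_t)/5) dB_t.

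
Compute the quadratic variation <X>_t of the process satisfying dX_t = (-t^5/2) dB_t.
<X>_t = t^11/44

For an Itô process dX_t = a(t) dt + b(t) dB_t, the quadratic variation is <X>_t = int_0^t b(s)^2 ds (the drift term does not contribute). Here b(s) = -s^5/2, so
  b(s)^2 = s^10/4.
Integrating from 0 to t:
  <X>_t = int_0^t (s^10/4) ds = t^11/44.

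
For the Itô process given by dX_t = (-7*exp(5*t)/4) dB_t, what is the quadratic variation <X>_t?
<X>_t = 49*exp(10*t)/160 - 49/160

For an Itô process dX_t = a(t) dt + b(t) dB_t, the quadratic variation is <X>_t = int_0^t b(s)^2 ds (the drift term does not contribute). Here b(s) = -7*exp(5*s)/4, so
  b(s)^2 = 49*exp(10*s)/16.
Integrating from 0 to t:
  <X>_t = int_0^t (49*exp(10*s)/16) ds = 49*exp(10*t)/160 - 49/160.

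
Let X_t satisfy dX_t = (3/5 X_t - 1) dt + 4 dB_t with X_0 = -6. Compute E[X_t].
E[X_t] = 5/3 - 23*exp(3*t/5)/3

Taking expectations and using E[dB_t] = 0, the mean m(t) = E[X_t] satisfies the ODE m'(t) = a m(t) + b with m(0) = x_0. With a = 3/5, b = -1, x_0 = -6, the solution is
  m(t) = x_0 * exp(a t) + (b/a) * (exp(a t) - 1)
       = (-6) * exp((3/5) t) + ((-1)/(3/5)) * (exp((3/5) t) - 1)
       = 5/3 - 23*exp(3*t/5)/3.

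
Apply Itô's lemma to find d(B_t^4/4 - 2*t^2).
d(B_t^4/4 - 2*t^2) = (3*B_t^2/2 - 4*t) dt + (B_t^3) dB_t

Itô's formula for f(t, x): d f(t, B_t) = (f_t + (1/2) f_xx) dt + f_x dB_t. Compute partials of f(t, x) = -2*t^2 + x^4/4:
  f_t(t,x)  = -4*t
  f_x(t,x)  = x^3
  f_xx(t,x) = 3*x^2
Assemble drift = f_t + (1/2) f_xx = -4*t + 3*x^2/2 and diffusion = f_x = x^3. Substituting x = B_t:
  d(B_t^4/4 - 2*t^2) = (3*B_t^2/2 - 4*t) dt + (B_t^3) dB_t.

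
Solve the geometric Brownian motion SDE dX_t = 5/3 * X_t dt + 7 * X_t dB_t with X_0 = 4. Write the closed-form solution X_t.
X_t = 4 * exp((-137/6) * t + (7) * B_t)

For GBM dX = mu X dt + sigma X dB with X_0 = x_0, apply Itô to Y = log X: dY = (mu - sigma^2/2) dt + sigma dB, so Y_t = log(x_0) + (mu - sigma^2/2) t + sigma B_t and hence X_t = x_0 * exp((mu - sigma^2/2) t + sigma B_t).
With mu = 5/3, sigma = 7, x_0 = 4, this gives:
  X_t = 4 * exp((-137/6) * t + (7) * B_t).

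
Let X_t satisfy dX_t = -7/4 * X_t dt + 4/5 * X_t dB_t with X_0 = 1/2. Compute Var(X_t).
Var(X_t) = (exp(16*t/25) - 1)*exp(-7*t/2)/4

For GBM dX = mu X dt + sigma X dB with X_0 = x_0, apply Itô to Y = log X: dY = (mu - sigma^2/2) dt + sigma dB, so Y_t = log(x_0) + (mu - sigma^2/2) t + sigma B_t and hence X_t = x_0 * exp((mu - sigma^2/2) t + sigma B_t).
With mu = -7/4, sigma = 4/5, x_0 = 1/2, this gives:
  X_t = 1/2 * exp((-207/100) * t + (4/5) * B_t).
Since sigma*B_t ~ Normal(0, sigma^2 t), E[exp(sigma*B_t)] = exp(sigma^2 t / 2); so E[X_t] = x_0 * exp((mu - sigma^2/2) t) * exp(sigma^2 t / 2) = x_0 * exp(mu t) = exp(-7*t/4)/2.
Var(X_t) = E[X_t^2] - (E[X_t])^2 = x_0^2 * exp(2 mu t) * (exp(sigma^2 t) - 1) = (exp(16*t/25) - 1)*exp(-7*t/2)/4.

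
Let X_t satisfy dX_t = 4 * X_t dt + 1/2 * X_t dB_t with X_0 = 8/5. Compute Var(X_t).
Var(X_t) = 64*(exp(t/4) - 1)*exp(8*t)/25

For GBM dX = mu X dt + sigma X dB with X_0 = x_0, apply Itô to Y = log X: dY = (mu - sigma^2/2) dt + sigma dB, so Y_t = log(x_0) + (mu - sigma^2/2) t + sigma B_t and hence X_t = x_0 * exp((mu - sigma^2/2) t + sigma B_t).
With mu = 4, sigma = 1/2, x_0 = 8/5, this gives:
  X_t = 8/5 * exp((31/8) * t + (1/2) * B_t).
Since sigma*B_t ~ Normal(0, sigma^2 t), E[exp(sigma*B_t)] = exp(sigma^2 t / 2); so E[X_t] = x_0 * exp((mu - sigma^2/2) t) * exp(sigma^2 t / 2) = x_0 * exp(mu t) = 8*exp(4*t)/5.
Var(X_t) = E[X_t^2] - (E[X_t])^2 = x_0^2 * exp(2 mu t) * (exp(sigma^2 t) - 1) = 64*(exp(t/4) - 1)*exp(8*t)/25.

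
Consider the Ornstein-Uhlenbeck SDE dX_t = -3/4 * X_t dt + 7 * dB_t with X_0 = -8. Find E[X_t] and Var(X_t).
E[X_t] = -8*exp(-3*t/4); Var(X_t) = 98/3 - 98*exp(-3*t/2)/3

The OU SDE dX = -theta X dt + sigma dB admits the integrating factor exp(theta t): d(exp(theta t) X_t) = sigma exp(theta t) dB_t. Integrating from 0 to t:
  X_t = x_0 * exp(-theta t) + sigma * int_0^t exp(-theta (t-s)) dB_s.
The Itô integral has mean 0 and (by the Itô isometry) variance sigma^2 * int_0^t exp(-2 theta (t - s)) ds = sigma^2 * (1 - exp(-2 theta t)) / (2 theta).
With theta = 3/4, sigma = 7, x_0 = -8:
  E[X_t] = -8 * exp(-3/4 t) = -8*exp(-3*t/4)
  Var(X_t) = (7)^2 * (1 - exp(-2*3/4 t)) / (2 * 3/4) = 98/3 - 98*exp(-3*t/2)/3.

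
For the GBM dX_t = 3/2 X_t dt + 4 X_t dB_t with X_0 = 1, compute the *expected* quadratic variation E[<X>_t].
E[<X>_t] = 16*exp(19*t)/19 - 16/19

<X>_t = int_0^t (4 * X_s)^2 ds. Taking expectation inside the integral: E[<X>_t] = 4^2 * int_0^t E[X_s^2] ds. For GBM, E[X_s^2] = x_0^2 * exp((2 mu + sigma^2) s). Integrating:
  E[<X>_t] = 4^2 * 1^2 * (exp((2*(3/2) + 4^2) t) - 1) / (2*(3/2) + 4^2)
           = 4^2 * 1^2 * (exp(19 t) - 1) / 19 = 16*exp(19*t)/19 - 16/19.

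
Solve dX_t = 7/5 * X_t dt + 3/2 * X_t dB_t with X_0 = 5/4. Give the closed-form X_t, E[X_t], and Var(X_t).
X_t = 5/4 * exp((11/40) t + (3/2) B_t); E[X_t] = 5*exp(7*t/5)/4; Var(X_t) = 25*(exp(9*t/4) - 1)*exp(14*t/5)/16

For GBM dX = mu X dt + sigma X dB with X_0 = x_0, apply Itô to Y = log X: dY = (mu - sigma^2/2) dt + sigma dB, so Y_t = log(x_0) + (mu - sigma^2/2) t + sigma B_t and hence X_t = x_0 * exp((mu - sigma^2/2) t + sigma B_t).
With mu = 7/5, sigma = 3/2, x_0 = 5/4, this gives:
  X_t = 5/4 * exp((11/40) * t + (3/2) * B_t).
Since sigma*B_t ~ Normal(0, sigma^2 t), E[exp(sigma*B_t)] = exp(sigma^2 t / 2); so E[X_t] = x_0 * exp((mu - sigma^2/2) t) * exp(sigma^2 t / 2) = x_0 * exp(mu t) = 5*exp(7*t/5)/4.
Var(X_t) = E[X_t^2] - (E[X_t])^2 = x_0^2 * exp(2 mu t) * (exp(sigma^2 t) - 1) = 25*(exp(9*t/4) - 1)*exp(14*t/5)/16.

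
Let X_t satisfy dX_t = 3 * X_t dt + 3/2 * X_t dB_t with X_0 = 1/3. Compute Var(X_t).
Var(X_t) = (exp(9*t/4) - 1)*exp(6*t)/9

For GBM dX = mu X dt + sigma X dB with X_0 = x_0, apply Itô to Y = log X: dY = (mu - sigma^2/2) dt + sigma dB, so Y_t = log(x_0) + (mu - sigma^2/2) t + sigma B_t and hence X_t = x_0 * exp((mu - sigma^2/2) t + sigma B_t).
With mu = 3, sigma = 3/2, x_0 = 1/3, this gives:
  X_t = 1/3 * exp((15/8) * t + (3/2) * B_t).
Since sigma*B_t ~ Normal(0, sigma^2 t), E[exp(sigma*B_t)] = exp(sigma^2 t / 2); so E[X_t] = x_0 * exp((mu - sigma^2/2) t) * exp(sigma^2 t / 2) = x_0 * exp(mu t) = exp(3*t)/3.
Var(X_t) = E[X_t^2] - (E[X_t])^2 = x_0^2 * exp(2 mu t) * (exp(sigma^2 t) - 1) = (exp(9*t/4) - 1)*exp(6*t)/9.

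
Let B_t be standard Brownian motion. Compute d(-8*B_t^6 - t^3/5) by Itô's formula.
d(-8*B_t^6 - t^3/5) = (-120*B_t^4 - 3*t^2/5) dt + (-48*B_t^5) dB_t

Itô's formula for f(t, x): d f(t, B_t) = (f_t + (1/2) f_xx) dt + f_x dB_t. Compute partials of f(t, x) = -t^3/5 - 8*x^6:
  f_t(t,x)  = -3*t^2/5
  f_x(t,x)  = -48*x^5
  f_xx(t,x) = -240*x^4
Assemble drift = f_t + (1/2) f_xx = -3*t^2/5 - 120*x^4 and diffusion = f_x = -48*x^5. Substituting x = B_t:
  d(-8*B_t^6 - t^3/5) = (-120*B_t^4 - 3*t^2/5) dt + (-48*B_t^5) dB_t.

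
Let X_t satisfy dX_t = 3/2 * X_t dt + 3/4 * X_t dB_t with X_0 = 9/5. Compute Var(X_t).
Var(X_t) = 81*(exp(9*t/16) - 1)*exp(3*t)/25

For GBM dX = mu X dt + sigma X dB with X_0 = x_0, apply Itô to Y = log X: dY = (mu - sigma^2/2) dt + sigma dB, so Y_t = log(x_0) + (mu - sigma^2/2) t + sigma B_t and hence X_t = x_0 * exp((mu - sigma^2/2) t + sigma B_t).
With mu = 3/2, sigma = 3/4, x_0 = 9/5, this gives:
  X_t = 9/5 * exp((39/32) * t + (3/4) * B_t).
Since sigma*B_t ~ Normal(0, sigma^2 t), E[exp(sigma*B_t)] = exp(sigma^2 t / 2); so E[X_t] = x_0 * exp((mu - sigma^2/2) t) * exp(sigma^2 t / 2) = x_0 * exp(mu t) = 9*exp(3*t/2)/5.
Var(X_t) = E[X_t^2] - (E[X_t])^2 = x_0^2 * exp(2 mu t) * (exp(sigma^2 t) - 1) = 81*(exp(9*t/16) - 1)*exp(3*t)/25.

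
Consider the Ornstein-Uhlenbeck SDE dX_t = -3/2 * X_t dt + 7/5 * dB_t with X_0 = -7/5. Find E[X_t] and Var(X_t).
E[X_t] = -7*exp(-3*t/2)/5; Var(X_t) = 49/75 - 49*exp(-3*t)/75

The OU SDE dX = -theta X dt + sigma dB admits the integrating factor exp(theta t): d(exp(theta t) X_t) = sigma exp(theta t) dB_t. Integrating from 0 to t:
  X_t = x_0 * exp(-theta t) + sigma * int_0^t exp(-theta (t-s)) dB_s.
The Itô integral has mean 0 and (by the Itô isometry) variance sigma^2 * int_0^t exp(-2 theta (t - s)) ds = sigma^2 * (1 - exp(-2 theta t)) / (2 theta).
With theta = 3/2, sigma = 7/5, x_0 = -7/5:
  E[X_t] = -7/5 * exp(-3/2 t) = -7*exp(-3*t/2)/5
  Var(X_t) = (7/5)^2 * (1 - exp(-2*3/2 t)) / (2 * 3/2) = 49/75 - 49*exp(-3*t)/75.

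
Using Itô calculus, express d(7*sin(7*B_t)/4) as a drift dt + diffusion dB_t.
d(7*sin(7*B_t)/4) = (-343*sin(7*B_t)/8) dt + (49*cos(7*B_t)/4) dB_t

Itô's formula for f(B_t) gives d f(B_t) = f'(B_t) dB_t + (1/2) f''(B_t) dt. Compute derivatives of f(x) = 7*sin(7*x)/4:
  f'(x)  = 49*cos(7*x)/4
  f''(x) = -343*sin(7*x)/4
Substitute x = B_t and multiply the f'' term by 1/2:
  drift     = (1/2) * (-343*sin(7*x)/4) evaluated at B_t = -343*sin(7*B_t)/8
  diffusion = (49*cos(7*x)/4) evaluated at B_t = 49*cos(7*B_t)/4
Therefore d(7*sin(7*B_t)/4) = (-343*sin(7*B_t)/8) dt + (49*cos(7*B_t)/4) dB_t.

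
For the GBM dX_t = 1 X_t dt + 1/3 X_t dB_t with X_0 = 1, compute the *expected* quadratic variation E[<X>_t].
E[<X>_t] = exp(19*t/9)/19 - 1/19

<X>_t = int_0^t ((1/3) * X_s)^2 ds. Taking expectation inside the integral: E[<X>_t] = (1/3)^2 * int_0^t E[X_s^2] ds. For GBM, E[X_s^2] = x_0^2 * exp((2 mu + sigma^2) s). Integrating:
  E[<X>_t] = (1/3)^2 * 1^2 * (exp((2*1 + (1/3)^2) t) - 1) / (2*1 + (1/3)^2)
           = (1/3)^2 * 1^2 * (exp((19/9) t) - 1) / (19/9) = exp(19*t/9)/19 - 1/19.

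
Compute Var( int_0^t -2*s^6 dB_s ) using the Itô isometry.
Var = 4*t^13/13

The Itô integral of a deterministic integrand f(s) has mean 0 because each increment f(s) * (B_{s+ds} - B_s) has mean 0. By the Itô isometry:
  Var( int_0^t f(s) dB_s ) = E[ (int_0^t f(s) dB_s)^2 ] = int_0^t f(s)^2 ds.
Here f(s) = -2*s^6, so f(s)^2 = 4*s^12. Integrate:
  int_0^t (4*s^12) ds = 4*t^13/13.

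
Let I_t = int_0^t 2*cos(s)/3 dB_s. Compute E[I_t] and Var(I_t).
E[I_t] = 0; Var(I_t) = 2*t/9 + sin(2*t)/9

The Itô integral of a deterministic integrand f(s) has mean 0 because each increment f(s) * (B_{s+ds} - B_s) has mean 0. By the Itô isometry:
  Var( int_0^t f(s) dB_s ) = E[ (int_0^t f(s) dB_s)^2 ] = int_0^t f(s)^2 ds.
Here f(s) = 2*cos(s)/3, so f(s)^2 = 4*cos(s)^2/9. Integrate:
  int_0^t (4*cos(s)^2/9) ds = 2*t/9 + sin(2*t)/9.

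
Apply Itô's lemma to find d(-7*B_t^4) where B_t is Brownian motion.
d(-7*B_t^4) = (-42*B_t^2) dt + (-28*B_t^3) dB_t

Itô's formula for f(B_t) gives d f(B_t) = f'(B_t) dB_t + (1/2) f''(B_t) dt. Compute derivatives of f(x) = -7*x^4:
  f'(x)  = -28*x^3
  f''(x) = -84*x^2
Substitute x = B_t and multiply the f'' term by 1/2:
  drift     = (1/2) * (-84*x^2) evaluated at B_t = -42*B_t^2
  diffusion = (-28*x^3) evaluated at B_t = -28*B_t^3
Therefore d(-7*B_t^4) = (-42*B_t^2) dt + (-28*B_t^3) dB_t.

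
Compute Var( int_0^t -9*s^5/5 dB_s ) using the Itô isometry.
Var = 81*t^11/275

The Itô integral of a deterministic integrand f(s) has mean 0 because each increment f(s) * (B_{s+ds} - B_s) has mean 0. By the Itô isometry:
  Var( int_0^t f(s) dB_s ) = E[ (int_0^t f(s) dB_s)^2 ] = int_0^t f(s)^2 ds.
Here f(s) = -9*s^5/5, so f(s)^2 = 81*s^10/25. Integrate:
  int_0^t (81*s^10/25) ds = 81*t^11/275.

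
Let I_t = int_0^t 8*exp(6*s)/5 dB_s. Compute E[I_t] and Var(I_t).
E[I_t] = 0; Var(I_t) = 16*exp(12*t)/75 - 16/75

The Itô integral of a deterministic integrand f(s) has mean 0 because each increment f(s) * (B_{s+ds} - B_s) has mean 0. By the Itô isometry:
  Var( int_0^t f(s) dB_s ) = E[ (int_0^t f(s) dB_s)^2 ] = int_0^t f(s)^2 ds.
Here f(s) = 8*exp(6*s)/5, so f(s)^2 = 64*exp(12*s)/25. Integrate:
  int_0^t (64*exp(12*s)/25) ds = 16*exp(12*t)/75 - 16/75.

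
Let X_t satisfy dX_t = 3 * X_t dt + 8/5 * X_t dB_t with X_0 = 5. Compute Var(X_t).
Var(X_t) = 25*(exp(64*t/25) - 1)*exp(6*t)

For GBM dX = mu X dt + sigma X dB with X_0 = x_0, apply Itô to Y = log X: dY = (mu - sigma^2/2) dt + sigma dB, so Y_t = log(x_0) + (mu - sigma^2/2) t + sigma B_t and hence X_t = x_0 * exp((mu - sigma^2/2) t + sigma B_t).
With mu = 3, sigma = 8/5, x_0 = 5, this gives:
  X_t = 5 * exp((43/25) * t + (8/5) * B_t).
Since sigma*B_t ~ Normal(0, sigma^2 t), E[exp(sigma*B_t)] = exp(sigma^2 t / 2); so E[X_t] = x_0 * exp((mu - sigma^2/2) t) * exp(sigma^2 t / 2) = x_0 * exp(mu t) = 5*exp(3*t).
Var(X_t) = E[X_t^2] - (E[X_t])^2 = x_0^2 * exp(2 mu t) * (exp(sigma^2 t) - 1) = 25*(exp(64*t/25) - 1)*exp(6*t).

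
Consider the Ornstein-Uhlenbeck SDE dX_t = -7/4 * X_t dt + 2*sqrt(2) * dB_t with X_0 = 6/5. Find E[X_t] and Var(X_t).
E[X_t] = 6*exp(-7*t/4)/5; Var(X_t) = 16/7 - 16*exp(-7*t/2)/7

The OU SDE dX = -theta X dt + sigma dB admits the integrating factor exp(theta t): d(exp(theta t) X_t) = sigma exp(theta t) dB_t. Integrating from 0 to t:
  X_t = x_0 * exp(-theta t) + sigma * int_0^t exp(-theta (t-s)) dB_s.
The Itô integral has mean 0 and (by the Itô isometry) variance sigma^2 * int_0^t exp(-2 theta (t - s)) ds = sigma^2 * (1 - exp(-2 theta t)) / (2 theta).
With theta = 7/4, sigma = 2*sqrt(2), x_0 = 6/5:
  E[X_t] = 6/5 * exp(-7/4 t) = 6*exp(-7*t/4)/5
  Var(X_t) = (2*sqrt(2))^2 * (1 - exp(-2*7/4 t)) / (2 * 7/4) = 16/7 - 16*exp(-7*t/2)/7.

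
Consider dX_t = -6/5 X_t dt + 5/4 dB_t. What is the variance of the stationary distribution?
lim Var(X_t) = 125/192

The OU SDE dX = -theta X dt + sigma dB admits the integrating factor exp(theta t): d(exp(theta t) X_t) = sigma exp(theta t) dB_t. Integrating from 0 to t gives X_t = x_0 * exp(-theta t) + sigma * int_0^t exp(-theta (t-s)) dB_s for any initial x_0. The Itô integral has variance (by the Itô isometry) sigma^2 * int_0^t exp(-2 theta (t - s)) ds = sigma^2 * (1 - exp(-2 theta t)) / (2 theta), independent of x_0.
With theta = 6/5, sigma = 5/4:
  Var(X_t) = (5/4)^2 * (1 - exp(-2*6/5 t)) / (2 * 6/5) = 125/192 - 125*exp(-12*t/5)/192.
As t -> infinity, exp(-2*6/5 t) -> 0, so the stationary variance is sigma^2 / (2 theta) = 125/192.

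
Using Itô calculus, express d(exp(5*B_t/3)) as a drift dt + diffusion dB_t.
d(exp(5*B_t/3)) = (25*exp(5*B_t/3)/18) dt + (5*exp(5*B_t/3)/3) dB_t

Itô's formula for f(B_t) gives d f(B_t) = f'(B_t) dB_t + (1/2) f''(B_t) dt. Compute derivatives of f(x) = exp(5*x/3):
  f'(x)  = 5*exp(5*x/3)/3
  f''(x) = 25*exp(5*x/3)/9
Substitute x = B_t and multiply the f'' term by 1/2:
  drift     = (1/2) * (25*exp(5*x/3)/9) evaluated at B_t = 25*exp(5*B_t/3)/18
  diffusion = (5*exp(5*x/3)/3) evaluated at B_t = 5*exp(5*B_t/3)/3
Therefore d(exp(5*B_t/3)) = (25*exp(5*B_t/3)/18) dt + (5*exp(5*B_t/3)/3) dB_t.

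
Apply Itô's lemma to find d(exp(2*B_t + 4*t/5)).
d(exp(2*B_t + 4*t/5)) = (14*exp(2*B_t + 4*t/5)/5) dt + (2*exp(2*B_t + 4*t/5)) dB_t

Itô's formula for f(t, x): d f(t, B_t) = (f_t + (1/2) f_xx) dt + f_x dB_t. Compute partials of f(t, x) = exp(4*t/5 + 2*x):
  f_t(t,x)  = 4*exp(4*t/5 + 2*x)/5
  f_x(t,x)  = 2*exp(4*t/5 + 2*x)
  f_xx(t,x) = 4*exp(4*t/5 + 2*x)
Assemble drift = f_t + (1/2) f_xx = 14*exp(4*t/5 + 2*x)/5 and diffusion = f_x = 2*exp(4*t/5 + 2*x). Substituting x = B_t:
  d(exp(2*B_t + 4*t/5)) = (14*exp(2*B_t + 4*t/5)/5) dt + (2*exp(2*B_t + 4*t/5)) dB_t.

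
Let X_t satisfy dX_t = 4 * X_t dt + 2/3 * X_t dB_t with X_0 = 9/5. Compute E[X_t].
E[X_t] = 9*exp(4*t)/5

For GBM dX = mu X dt + sigma X dB with X_0 = x_0, apply Itô to Y = log X: dY = (mu - sigma^2/2) dt + sigma dB, so Y_t = log(x_0) + (mu - sigma^2/2) t + sigma B_t and hence X_t = x_0 * exp((mu - sigma^2/2) t + sigma B_t).
With mu = 4, sigma = 2/3, x_0 = 9/5, this gives:
  X_t = 9/5 * exp((34/9) * t + (2/3) * B_t).
Since sigma*B_t ~ Normal(0, sigma^2 t), E[exp(sigma*B_t)] = exp(sigma^2 t / 2); so E[X_t] = x_0 * exp((mu - sigma^2/2) t) * exp(sigma^2 t / 2) = x_0 * exp(mu t) = 9*exp(4*t)/5.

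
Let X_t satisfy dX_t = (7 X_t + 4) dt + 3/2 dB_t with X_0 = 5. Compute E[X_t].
E[X_t] = 39*exp(7*t)/7 - 4/7

Taking expectations and using E[dB_t] = 0, the mean m(t) = E[X_t] satisfies the ODE m'(t) = a m(t) + b with m(0) = x_0. With a = 7, b = 4, x_0 = 5, the solution is
  m(t) = x_0 * exp(a t) + (b/a) * (exp(a t) - 1)
       = 5 * exp(7 t) + (4/7) * (exp(7 t) - 1)
       = 39*exp(7*t)/7 - 4/7.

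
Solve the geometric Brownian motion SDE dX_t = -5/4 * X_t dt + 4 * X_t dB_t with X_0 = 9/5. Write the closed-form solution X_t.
X_t = 9/5 * exp((-37/4) * t + (4) * B_t)

For GBM dX = mu X dt + sigma X dB with X_0 = x_0, apply Itô to Y = log X: dY = (mu - sigma^2/2) dt + sigma dB, so Y_t = log(x_0) + (mu - sigma^2/2) t + sigma B_t and hence X_t = x_0 * exp((mu - sigma^2/2) t + sigma B_t).
With mu = -5/4, sigma = 4, x_0 = 9/5, this gives:
  X_t = 9/5 * exp((-37/4) * t + (4) * B_t).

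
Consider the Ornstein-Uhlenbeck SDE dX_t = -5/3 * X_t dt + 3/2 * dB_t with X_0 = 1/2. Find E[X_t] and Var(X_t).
E[X_t] = exp(-5*t/3)/2; Var(X_t) = 27/40 - 27*exp(-10*t/3)/40

The OU SDE dX = -theta X dt + sigma dB admits the integrating factor exp(theta t): d(exp(theta t) X_t) = sigma exp(theta t) dB_t. Integrating from 0 to t:
  X_t = x_0 * exp(-theta t) + sigma * int_0^t exp(-theta (t-s)) dB_s.
The Itô integral has mean 0 and (by the Itô isometry) variance sigma^2 * int_0^t exp(-2 theta (t - s)) ds = sigma^2 * (1 - exp(-2 theta t)) / (2 theta).
With theta = 5/3, sigma = 3/2, x_0 = 1/2:
  E[X_t] = 1/2 * exp(-5/3 t) = exp(-5*t/3)/2
  Var(X_t) = (3/2)^2 * (1 - exp(-2*5/3 t)) / (2 * 5/3) = 27/40 - 27*exp(-10*t/3)/40.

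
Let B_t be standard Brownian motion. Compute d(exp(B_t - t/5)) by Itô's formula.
d(exp(B_t - t/5)) = (3*exp(B_t - t/5)/10) dt + (exp(B_t - t/5)) dB_t

Itô's formula for f(t, x): d f(t, B_t) = (f_t + (1/2) f_xx) dt + f_x dB_t. Compute partials of f(t, x) = exp(-t/5 + x):
  f_t(t,x)  = -exp(-t/5 + x)/5
  f_x(t,x)  = exp(-t/5 + x)
  f_xx(t,x) = exp(-t/5 + x)
Assemble drift = f_t + (1/2) f_xx = 3*exp(-t/5 + x)/10 and diffusion = f_x = exp(-t/5 + x). Substituting x = B_t:
  d(exp(B_t - t/5)) = (3*exp(B_t - t/5)/10) dt + (exp(B_t - t/5)) dB_t.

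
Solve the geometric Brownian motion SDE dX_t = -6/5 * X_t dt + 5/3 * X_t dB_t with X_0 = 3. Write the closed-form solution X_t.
X_t = 3 * exp((-233/90) * t + (5/3) * B_t)

For GBM dX = mu X dt + sigma X dB with X_0 = x_0, apply Itô to Y = log X: dY = (mu - sigma^2/2) dt + sigma dB, so Y_t = log(x_0) + (mu - sigma^2/2) t + sigma B_t and hence X_t = x_0 * exp((mu - sigma^2/2) t + sigma B_t).
With mu = -6/5, sigma = 5/3, x_0 = 3, this gives:
  X_t = 3 * exp((-233/90) * t + (5/3) * B_t).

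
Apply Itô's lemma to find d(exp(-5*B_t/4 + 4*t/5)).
d(exp(-5*B_t/4 + 4*t/5)) = (253*exp(-5*B_t/4 + 4*t/5)/160) dt + (-5*exp(-5*B_t/4 + 4*t/5)/4) dB_t

Itô's formula for f(t, x): d f(t, B_t) = (f_t + (1/2) f_xx) dt + f_x dB_t. Compute partials of f(t, x) = exp(4*t/5 - 5*x/4):
  f_t(t,x)  = 4*exp(4*t/5 - 5*x/4)/5
  f_x(t,x)  = -5*exp(4*t/5 - 5*x/4)/4
  f_xx(t,x) = 25*exp(4*t/5 - 5*x/4)/16
Assemble drift = f_t + (1/2) f_xx = 253*exp(4*t/5 - 5*x/4)/160 and diffusion = f_x = -5*exp(4*t/5 - 5*x/4)/4. Substituting x = B_t:
  d(exp(-5*B_t/4 + 4*t/5)) = (253*exp(-5*B_t/4 + 4*t/5)/160) dt + (-5*exp(-5*B_t/4 + 4*t/5)/4) dB_t.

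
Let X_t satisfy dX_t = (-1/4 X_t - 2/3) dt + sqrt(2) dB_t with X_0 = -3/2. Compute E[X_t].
E[X_t] = -8/3 + 7*exp(-t/4)/6

Taking expectations and using E[dB_t] = 0, the mean m(t) = E[X_t] satisfies the ODE m'(t) = a m(t) + b with m(0) = x_0. With a = -1/4, b = -2/3, x_0 = -3/2, the solution is
  m(t) = x_0 * exp(a t) + (b/a) * (exp(a t) - 1)
       = (-3/2) * exp((-1/4) t) + ((-2/3)/(-1/4)) * (exp((-1/4) t) - 1)
       = -8/3 + 7*exp(-t/4)/6.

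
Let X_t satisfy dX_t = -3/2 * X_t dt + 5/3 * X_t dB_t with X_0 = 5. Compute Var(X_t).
Var(X_t) = (25*exp(25*t/9) - 25)*exp(-3*t)

For GBM dX = mu X dt + sigma X dB with X_0 = x_0, apply Itô to Y = log X: dY = (mu - sigma^2/2) dt + sigma dB, so Y_t = log(x_0) + (mu - sigma^2/2) t + sigma B_t and hence X_t = x_0 * exp((mu - sigma^2/2) t + sigma B_t).
With mu = -3/2, sigma = 5/3, x_0 = 5, this gives:
  X_t = 5 * exp((-26/9) * t + (5/3) * B_t).
Since sigma*B_t ~ Normal(0, sigma^2 t), E[exp(sigma*B_t)] = exp(sigma^2 t / 2); so E[X_t] = x_0 * exp((mu - sigma^2/2) t) * exp(sigma^2 t / 2) = x_0 * exp(mu t) = 5*exp(-3*t/2).
Var(X_t) = E[X_t^2] - (E[X_t])^2 = x_0^2 * exp(2 mu t) * (exp(sigma^2 t) - 1) = (25*exp(25*t/9) - 25)*exp(-3*t).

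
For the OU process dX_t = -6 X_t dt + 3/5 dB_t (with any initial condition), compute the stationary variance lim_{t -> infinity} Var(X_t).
lim Var(X_t) = 3/100

The OU SDE dX = -theta X dt + sigma dB admits the integrating factor exp(theta t): d(exp(theta t) X_t) = sigma exp(theta t) dB_t. Integrating from 0 to t gives X_t = x_0 * exp(-theta t) + sigma * int_0^t exp(-theta (t-s)) dB_s for any initial x_0. The Itô integral has variance (by the Itô isometry) sigma^2 * int_0^t exp(-2 theta (t - s)) ds = sigma^2 * (1 - exp(-2 theta t)) / (2 theta), independent of x_0.
With theta = 6, sigma = 3/5:
  Var(X_t) = (3/5)^2 * (1 - exp(-2*6 t)) / (2 * 6) = 3/100 - 3*exp(-12*t)/100.
As t -> infinity, exp(-2*6 t) -> 0, so the stationary variance is sigma^2 / (2 theta) = 3/100.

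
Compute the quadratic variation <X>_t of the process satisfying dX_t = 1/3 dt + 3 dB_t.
<X>_t = 9*t

For an Itô process dX_t = a(t) dt + b(t) dB_t, the quadratic variation is <X>_t = int_0^t b(s)^2 ds (the drift term does not contribute). Here b(s) = 3, so
  b(s)^2 = 9.
Integrating from 0 to t:
  <X>_t = int_0^t (9) ds = 9*t.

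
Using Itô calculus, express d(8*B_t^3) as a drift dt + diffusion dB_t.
d(8*B_t^3) = (24*B_t) dt + (24*B_t^2) dB_t

Itô's formula for f(B_t) gives d f(B_t) = f'(B_t) dB_t + (1/2) f''(B_t) dt. Compute derivatives of f(x) = 8*x^3:
  f'(x)  = 24*x^2
  f''(x) = 48*x
Substitute x = B_t and multiply the f'' term by 1/2:
  drift     = (1/2) * (48*x) evaluated at B_t = 24*B_t
  diffusion = (24*x^2) evaluated at B_t = 24*B_t^2
Therefore d(8*B_t^3) = (24*B_t) dt + (24*B_t^2) dB_t.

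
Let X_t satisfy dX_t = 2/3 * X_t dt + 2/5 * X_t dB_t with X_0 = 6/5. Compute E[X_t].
E[X_t] = 6*exp(2*t/3)/5

For GBM dX = mu X dt + sigma X dB with X_0 = x_0, apply Itô to Y = log X: dY = (mu - sigma^2/2) dt + sigma dB, so Y_t = log(x_0) + (mu - sigma^2/2) t + sigma B_t and hence X_t = x_0 * exp((mu - sigma^2/2) t + sigma B_t).
With mu = 2/3, sigma = 2/5, x_0 = 6/5, this gives:
  X_t = 6/5 * exp((44/75) * t + (2/5) * B_t).
Since sigma*B_t ~ Normal(0, sigma^2 t), E[exp(sigma*B_t)] = exp(sigma^2 t / 2); so E[X_t] = x_0 * exp((mu - sigma^2/2) t) * exp(sigma^2 t / 2) = x_0 * exp(mu t) = 6*exp(2*t/3)/5.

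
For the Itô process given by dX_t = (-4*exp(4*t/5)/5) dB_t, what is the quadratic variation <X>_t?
<X>_t = 2*exp(8*t/5)/5 - 2/5

For an Itô process dX_t = a(t) dt + b(t) dB_t, the quadratic variation is <X>_t = int_0^t b(s)^2 ds (the drift term does not contribute). Here b(s) = -4*exp(4*s/5)/5, so
  b(s)^2 = 16*exp(8*s/5)/25.
Integrating from 0 to t:
  <X>_t = int_0^t (16*exp(8*s/5)/25) ds = 2*exp(8*t/5)/5 - 2/5.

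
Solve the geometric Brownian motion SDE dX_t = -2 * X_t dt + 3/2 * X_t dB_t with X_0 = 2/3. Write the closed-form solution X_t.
X_t = 2/3 * exp((-25/8) * t + (3/2) * B_t)

For GBM dX = mu X dt + sigma X dB with X_0 = x_0, apply Itô to Y = log X: dY = (mu - sigma^2/2) dt + sigma dB, so Y_t = log(x_0) + (mu - sigma^2/2) t + sigma B_t and hence X_t = x_0 * exp((mu - sigma^2/2) t + sigma B_t).
With mu = -2, sigma = 3/2, x_0 = 2/3, this gives:
  X_t = 2/3 * exp((-25/8) * t + (3/2) * B_t).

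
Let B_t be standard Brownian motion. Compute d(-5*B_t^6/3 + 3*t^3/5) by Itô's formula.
d(-5*B_t^6/3 + 3*t^3/5) = (-25*B_t^4 + 9*t^2/5) dt + (-10*B_t^5) dB_t

Itô's formula for f(t, x): d f(t, B_t) = (f_t + (1/2) f_xx) dt + f_x dB_t. Compute partials of f(t, x) = 3*t^3/5 - 5*x^6/3:
  f_t(t,x)  = 9*t^2/5
  f_x(t,x)  = -10*x^5
  f_xx(t,x) = -50*x^4
Assemble drift = f_t + (1/2) f_xx = 9*t^2/5 - 25*x^4 and diffusion = f_x = -10*x^5. Substituting x = B_t:
  d(-5*B_t^6/3 + 3*t^3/5) = (-25*B_t^4 + 9*t^2/5) dt + (-10*B_t^5) dB_t.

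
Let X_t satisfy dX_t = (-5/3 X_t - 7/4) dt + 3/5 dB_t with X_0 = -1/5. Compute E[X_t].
E[X_t] = -21/20 + 17*exp(-5*t/3)/20

Taking expectations and using E[dB_t] = 0, the mean m(t) = E[X_t] satisfies the ODE m'(t) = a m(t) + b with m(0) = x_0. With a = -5/3, b = -7/4, x_0 = -1/5, the solution is
  m(t) = x_0 * exp(a t) + (b/a) * (exp(a t) - 1)
       = (-1/5) * exp((-5/3) t) + ((-7/4)/(-5/3)) * (exp((-5/3) t) - 1)
       = -21/20 + 17*exp(-5*t/3)/20.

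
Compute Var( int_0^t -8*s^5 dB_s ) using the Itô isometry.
Var = 64*t^11/11

The Itô integral of a deterministic integrand f(s) has mean 0 because each increment f(s) * (B_{s+ds} - B_s) has mean 0. By the Itô isometry:
  Var( int_0^t f(s) dB_s ) = E[ (int_0^t f(s) dB_s)^2 ] = int_0^t f(s)^2 ds.
Here f(s) = -8*s^5, so f(s)^2 = 64*s^10. Integrate:
  int_0^t (64*s^10) ds = 64*t^11/11.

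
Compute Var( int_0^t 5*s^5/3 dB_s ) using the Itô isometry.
Var = 25*t^11/99

The Itô integral of a deterministic integrand f(s) has mean 0 because each increment f(s) * (B_{s+ds} - B_s) has mean 0. By the Itô isometry:
  Var( int_0^t f(s) dB_s ) = E[ (int_0^t f(s) dB_s)^2 ] = int_0^t f(s)^2 ds.
Here f(s) = 5*s^5/3, so f(s)^2 = 25*s^10/9. Integrate:
  int_0^t (25*s^10/9) ds = 25*t^11/99.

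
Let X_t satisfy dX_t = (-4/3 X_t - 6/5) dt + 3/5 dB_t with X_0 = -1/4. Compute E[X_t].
E[X_t] = -9/10 + 13*exp(-4*t/3)/20

Taking expectations and using E[dB_t] = 0, the mean m(t) = E[X_t] satisfies the ODE m'(t) = a m(t) + b with m(0) = x_0. With a = -4/3, b = -6/5, x_0 = -1/4, the solution is
  m(t) = x_0 * exp(a t) + (b/a) * (exp(a t) - 1)
       = (-1/4) * exp((-4/3) t) + ((-6/5)/(-4/3)) * (exp((-4/3) t) - 1)
       = -9/10 + 13*exp(-4*t/3)/20.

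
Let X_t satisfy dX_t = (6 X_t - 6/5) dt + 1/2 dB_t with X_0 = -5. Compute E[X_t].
E[X_t] = 1/5 - 26*exp(6*t)/5

Taking expectations and using E[dB_t] = 0, the mean m(t) = E[X_t] satisfies the ODE m'(t) = a m(t) + b with m(0) = x_0. With a = 6, b = -6/5, x_0 = -5, the solution is
  m(t) = x_0 * exp(a t) + (b/a) * (exp(a t) - 1)
       = (-5) * exp(6 t) + ((-6/5)/6) * (exp(6 t) - 1)
       = 1/5 - 26*exp(6*t)/5.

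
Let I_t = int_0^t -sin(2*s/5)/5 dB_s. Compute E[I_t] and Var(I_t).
E[I_t] = 0; Var(I_t) = t/50 - sin(4*t/5)/40

The Itô integral of a deterministic integrand f(s) has mean 0 because each increment f(s) * (B_{s+ds} - B_s) has mean 0. By the Itô isometry:
  Var( int_0^t f(s) dB_s ) = E[ (int_0^t f(s) dB_s)^2 ] = int_0^t f(s)^2 ds.
Here f(s) = -sin(2*s/5)/5, so f(s)^2 = sin(2*s/5)^2/25. Integrate:
  int_0^t (sin(2*s/5)^2/25) ds = t/50 - sin(4*t/5)/40.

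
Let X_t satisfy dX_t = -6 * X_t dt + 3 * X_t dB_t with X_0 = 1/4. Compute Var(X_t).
Var(X_t) = (exp(9*t) - 1)*exp(-12*t)/16

For GBM dX = mu X dt + sigma X dB with X_0 = x_0, apply Itô to Y = log X: dY = (mu - sigma^2/2) dt + sigma dB, so Y_t = log(x_0) + (mu - sigma^2/2) t + sigma B_t and hence X_t = x_0 * exp((mu - sigma^2/2) t + sigma B_t).
With mu = -6, sigma = 3, x_0 = 1/4, this gives:
  X_t = 1/4 * exp((-21/2) * t + (3) * B_t).
Since sigma*B_t ~ Normal(0, sigma^2 t), E[exp(sigma*B_t)] = exp(sigma^2 t / 2); so E[X_t] = x_0 * exp((mu - sigma^2/2) t) * exp(sigma^2 t / 2) = x_0 * exp(mu t) = exp(-6*t)/4.
Var(X_t) = E[X_t^2] - (E[X_t])^2 = x_0^2 * exp(2 mu t) * (exp(sigma^2 t) - 1) = (exp(9*t) - 1)*exp(-12*t)/16.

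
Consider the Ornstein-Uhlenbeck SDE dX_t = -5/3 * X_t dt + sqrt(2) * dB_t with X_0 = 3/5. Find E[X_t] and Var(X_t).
E[X_t] = 3*exp(-5*t/3)/5; Var(X_t) = 3/5 - 3*exp(-10*t/3)/5

The OU SDE dX = -theta X dt + sigma dB admits the integrating factor exp(theta t): d(exp(theta t) X_t) = sigma exp(theta t) dB_t. Integrating from 0 to t:
  X_t = x_0 * exp(-theta t) + sigma * int_0^t exp(-theta (t-s)) dB_s.
The Itô integral has mean 0 and (by the Itô isometry) variance sigma^2 * int_0^t exp(-2 theta (t - s)) ds = sigma^2 * (1 - exp(-2 theta t)) / (2 theta).
With theta = 5/3, sigma = sqrt(2), x_0 = 3/5:
  E[X_t] = 3/5 * exp(-5/3 t) = 3*exp(-5*t/3)/5
  Var(X_t) = (sqrt(2))^2 * (1 - exp(-2*5/3 t)) / (2 * 5/3) = 3/5 - 3*exp(-10*t/3)/5.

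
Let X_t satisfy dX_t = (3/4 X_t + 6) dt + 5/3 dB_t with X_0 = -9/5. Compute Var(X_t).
Var(X_t) = 50*exp(3*t/2)/27 - 50/27

The variance V(t) = Var(X_t) satisfies V'(t) = 2 a V(t) + c^2 with V(0) = 0 (drift coefficient is linear in X, diffusion is constant). With a = 3/4, c = 5/3, the solution is
  V(t) = (c^2 / (2 a)) * (exp(2 a t) - 1)
       = ((5/3)^2 / (2*(3/4))) * (exp((3/2) t) - 1)
       = 50*exp(3*t/2)/27 - 50/27.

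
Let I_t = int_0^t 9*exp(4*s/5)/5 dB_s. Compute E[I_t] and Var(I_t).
E[I_t] = 0; Var(I_t) = 81*exp(8*t/5)/40 - 81/40

The Itô integral of a deterministic integrand f(s) has mean 0 because each increment f(s) * (B_{s+ds} - B_s) has mean 0. By the Itô isometry:
  Var( int_0^t f(s) dB_s ) = E[ (int_0^t f(s) dB_s)^2 ] = int_0^t f(s)^2 ds.
Here f(s) = 9*exp(4*s/5)/5, so f(s)^2 = 81*exp(8*s/5)/25. Integrate:
  int_0^t (81*exp(8*s/5)/25) ds = 81*exp(8*t/5)/40 - 81/40.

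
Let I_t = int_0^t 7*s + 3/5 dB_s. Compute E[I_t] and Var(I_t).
E[I_t] = 0; Var(I_t) = t*(1225*t^2 + 315*t + 27)/75

The Itô integral of a deterministic integrand f(s) has mean 0 because each increment f(s) * (B_{s+ds} - B_s) has mean 0. By the Itô isometry:
  Var( int_0^t f(s) dB_s ) = E[ (int_0^t f(s) dB_s)^2 ] = int_0^t f(s)^2 ds.
Here f(s) = 7*s + 3/5, so f(s)^2 = (35*s + 3)^2/25. Integrate:
  int_0^t ((35*s + 3)^2/25) ds = t*(1225*t^2 + 315*t + 27)/75.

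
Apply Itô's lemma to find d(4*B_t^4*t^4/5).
d(4*B_t^4*t^4/5) = (8*B_t^2*t^3*(2*B_t^2 + 3*t)/5) dt + (16*B_t^3*t^4/5) dB_t

Itô's formula for f(t, x): d f(t, B_t) = (f_t + (1/2) f_xx) dt + f_x dB_t. Compute partials of f(t, x) = 4*t^4*x^4/5:
  f_t(t,x)  = 16*t^3*x^4/5
  f_x(t,x)  = 16*t^4*x^3/5
  f_xx(t,x) = 48*t^4*x^2/5
Assemble drift = f_t + (1/2) f_xx = 8*t^3*x^2*(3*t + 2*x^2)/5 and diffusion = f_x = 16*t^4*x^3/5. Substituting x = B_t:
  d(4*B_t^4*t^4/5) = (8*B_t^2*t^3*(2*B_t^2 + 3*t)/5) dt + (16*B_t^3*t^4/5) dB_t.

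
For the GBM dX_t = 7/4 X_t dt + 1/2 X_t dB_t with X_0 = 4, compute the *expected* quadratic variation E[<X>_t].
E[<X>_t] = 16*exp(15*t/4)/15 - 16/15

<X>_t = int_0^t ((1/2) * X_s)^2 ds. Taking expectation inside the integral: E[<X>_t] = (1/2)^2 * int_0^t E[X_s^2] ds. For GBM, E[X_s^2] = x_0^2 * exp((2 mu + sigma^2) s). Integrating:
  E[<X>_t] = (1/2)^2 * 4^2 * (exp((2*(7/4) + (1/2)^2) t) - 1) / (2*(7/4) + (1/2)^2)
           = (1/2)^2 * 4^2 * (exp((15/4) t) - 1) / (15/4) = 16*exp(15*t/4)/15 - 16/15.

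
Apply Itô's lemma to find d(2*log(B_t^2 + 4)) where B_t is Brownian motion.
d(2*log(B_t^2 + 4)) = (2*(4 - B_t^2)/(B_t^2 + 4)^2) dt + (4*B_t/(B_t^2 + 4)) dB_t

Itô's formula for f(B_t) gives d f(B_t) = f'(B_t) dB_t + (1/2) f''(B_t) dt. Compute derivatives of f(x) = 2*log(x^2 + 4):
  f'(x)  = 4*x/(x^2 + 4)
  f''(x) = 4*(4 - x^2)/(x^2 + 4)^2
Substitute x = B_t and multiply the f'' term by 1/2:
  drift     = (1/2) * (4*(4 - x^2)/(x^2 + 4)^2) evaluated at B_t = 2*(4 - B_t^2)/(B_t^2 + 4)^2
  diffusion = (4*x/(x^2 + 4)) evaluated at B_t = 4*B_t/(B_t^2 + 4)
Therefore d(2*log(B_t^2 + 4)) = (2*(4 - B_t^2)/(B_t^2 + 4)^2) dt + (4*B_t/(B_t^2 + 4)) dB_t.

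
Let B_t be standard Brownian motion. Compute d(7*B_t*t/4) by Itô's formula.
d(7*B_t*t/4) = (7*B_t/4) dt + (7*t/4) dB_t

Itô's formula for f(t, x): d f(t, B_t) = (f_t + (1/2) f_xx) dt + f_x dB_t. Compute partials of f(t, x) = 7*t*x/4:
  f_t(t,x)  = 7*x/4
  f_x(t,x)  = 7*t/4
  f_xx(t,x) = 0
Assemble drift = f_t + (1/2) f_xx = 7*x/4 and diffusion = f_x = 7*t/4. Substituting x = B_t:
  d(7*B_t*t/4) = (7*B_t/4) dt + (7*t/4) dB_t.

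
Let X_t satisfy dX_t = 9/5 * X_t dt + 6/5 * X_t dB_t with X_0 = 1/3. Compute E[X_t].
E[X_t] = exp(9*t/5)/3

For GBM dX = mu X dt + sigma X dB with X_0 = x_0, apply Itô to Y = log X: dY = (mu - sigma^2/2) dt + sigma dB, so Y_t = log(x_0) + (mu - sigma^2/2) t + sigma B_t and hence X_t = x_0 * exp((mu - sigma^2/2) t + sigma B_t).
With mu = 9/5, sigma = 6/5, x_0 = 1/3, this gives:
  X_t = 1/3 * exp((27/25) * t + (6/5) * B_t).
Since sigma*B_t ~ Normal(0, sigma^2 t), E[exp(sigma*B_t)] = exp(sigma^2 t / 2); so E[X_t] = x_0 * exp((mu - sigma^2/2) t) * exp(sigma^2 t / 2) = x_0 * exp(mu t) = exp(9*t/5)/3.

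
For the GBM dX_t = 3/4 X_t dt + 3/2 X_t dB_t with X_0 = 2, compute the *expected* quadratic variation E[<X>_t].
E[<X>_t] = 12*exp(15*t/4)/5 - 12/5

<X>_t = int_0^t ((3/2) * X_s)^2 ds. Taking expectation inside the integral: E[<X>_t] = (3/2)^2 * int_0^t E[X_s^2] ds. For GBM, E[X_s^2] = x_0^2 * exp((2 mu + sigma^2) s). Integrating:
  E[<X>_t] = (3/2)^2 * 2^2 * (exp((2*(3/4) + (3/2)^2) t) - 1) / (2*(3/4) + (3/2)^2)
           = (3/2)^2 * 2^2 * (exp((15/4) t) - 1) / (15/4) = 12*exp(15*t/4)/5 - 12/5.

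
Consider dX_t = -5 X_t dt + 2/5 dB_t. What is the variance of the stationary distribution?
lim Var(X_t) = 2/125

The OU SDE dX = -theta X dt + sigma dB admits the integrating factor exp(theta t): d(exp(theta t) X_t) = sigma exp(theta t) dB_t. Integrating from 0 to t gives X_t = x_0 * exp(-theta t) + sigma * int_0^t exp(-theta (t-s)) dB_s for any initial x_0. The Itô integral has variance (by the Itô isometry) sigma^2 * int_0^t exp(-2 theta (t - s)) ds = sigma^2 * (1 - exp(-2 theta t)) / (2 theta), independent of x_0.
With theta = 5, sigma = 2/5:
  Var(X_t) = (2/5)^2 * (1 - exp(-2*5 t)) / (2 * 5) = 2/125 - 2*exp(-10*t)/125.
As t -> infinity, exp(-2*5 t) -> 0, so the stationary variance is sigma^2 / (2 theta) = 2/125.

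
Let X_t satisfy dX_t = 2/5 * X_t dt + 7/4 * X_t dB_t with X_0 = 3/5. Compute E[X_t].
E[X_t] = 3*exp(2*t/5)/5

For GBM dX = mu X dt + sigma X dB with X_0 = x_0, apply Itô to Y = log X: dY = (mu - sigma^2/2) dt + sigma dB, so Y_t = log(x_0) + (mu - sigma^2/2) t + sigma B_t and hence X_t = x_0 * exp((mu - sigma^2/2) t + sigma B_t).
With mu = 2/5, sigma = 7/4, x_0 = 3/5, this gives:
  X_t = 3/5 * exp((-181/160) * t + (7/4) * B_t).
Since sigma*B_t ~ Normal(0, sigma^2 t), E[exp(sigma*B_t)] = exp(sigma^2 t / 2); so E[X_t] = x_0 * exp((mu - sigma^2/2) t) * exp(sigma^2 t / 2) = x_0 * exp(mu t) = 3*exp(2*t/5)/5.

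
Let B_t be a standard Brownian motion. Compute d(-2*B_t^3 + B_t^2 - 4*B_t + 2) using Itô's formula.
d(-2*B_t^3 + B_t^2 - 4*B_t + 2) = (1 - 6*B_t) dt + (-6*B_t^2 + 2*B_t - 4) dB_t

Itô's formula for f(B_t) gives d f(B_t) = f'(B_t) dB_t + (1/2) f''(B_t) dt. Compute derivatives of f(x) = -2*x^3 + x^2 - 4*x + 2:
  f'(x)  = -6*x^2 + 2*x - 4
  f''(x) = 2 - 12*x
Substitute x = B_t and multiply the f'' term by 1/2:
  drift     = (1/2) * (2 - 12*x) evaluated at B_t = 1 - 6*B_t
  diffusion = (-6*x^2 + 2*x - 4) evaluated at B_t = -6*B_t^2 + 2*B_t - 4
Therefore d(-2*B_t^3 + B_t^2 - 4*B_t + 2) = (1 - 6*B_t) dt + (-6*B_t^2 + 2*B_t - 4) dB_t.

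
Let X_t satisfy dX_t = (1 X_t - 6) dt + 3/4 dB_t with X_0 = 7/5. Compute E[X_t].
E[X_t] = 6 - 23*exp(t)/5

Taking expectations and using E[dB_t] = 0, the mean m(t) = E[X_t] satisfies the ODE m'(t) = a m(t) + b with m(0) = x_0. With a = 1, b = -6, x_0 = 7/5, the solution is
  m(t) = x_0 * exp(a t) + (b/a) * (exp(a t) - 1)
       = (7/5) * exp(1 t) + ((-6)/1) * (exp(1 t) - 1)
       = 6 - 23*exp(t)/5.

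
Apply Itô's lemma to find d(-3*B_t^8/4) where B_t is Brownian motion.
d(-3*B_t^8/4) = (-21*B_t^6) dt + (-6*B_t^7) dB_t

Itô's formula for f(B_t) gives d f(B_t) = f'(B_t) dB_t + (1/2) f''(B_t) dt. Compute derivatives of f(x) = -3*x^8/4:
  f'(x)  = -6*x^7
  f''(x) = -42*x^6
Substitute x = B_t and multiply the f'' term by 1/2:
  drift     = (1/2) * (-42*x^6) evaluated at B_t = -21*B_t^6
  diffusion = (-6*x^7) evaluated at B_t = -6*B_t^7
Therefore d(-3*B_t^8/4) = (-21*B_t^6) dt + (-6*B_t^7) dB_t.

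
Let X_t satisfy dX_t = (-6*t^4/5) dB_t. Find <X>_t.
<X>_t = 4*t^9/25

For an Itô process dX_t = a(t) dt + b(t) dB_t, the quadratic variation is <X>_t = int_0^t b(s)^2 ds (the drift term does not contribute). Here b(s) = -6*s^4/5, so
  b(s)^2 = 36*s^8/25.
Integrating from 0 to t:
  <X>_t = int_0^t (36*s^8/25) ds = 4*t^9/25.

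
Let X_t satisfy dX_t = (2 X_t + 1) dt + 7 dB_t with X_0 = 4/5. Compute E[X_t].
E[X_t] = 13*exp(2*t)/10 - 1/2

Taking expectations and using E[dB_t] = 0, the mean m(t) = E[X_t] satisfies the ODE m'(t) = a m(t) + b with m(0) = x_0. With a = 2, b = 1, x_0 = 4/5, the solution is
  m(t) = x_0 * exp(a t) + (b/a) * (exp(a t) - 1)
       = (4/5) * exp(2 t) + (1/2) * (exp(2 t) - 1)
       = 13*exp(2*t)/10 - 1/2.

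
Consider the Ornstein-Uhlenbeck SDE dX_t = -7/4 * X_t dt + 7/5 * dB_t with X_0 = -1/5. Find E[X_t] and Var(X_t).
E[X_t] = -exp(-7*t/4)/5; Var(X_t) = 14/25 - 14*exp(-7*t/2)/25

The OU SDE dX = -theta X dt + sigma dB admits the integrating factor exp(theta t): d(exp(theta t) X_t) = sigma exp(theta t) dB_t. Integrating from 0 to t:
  X_t = x_0 * exp(-theta t) + sigma * int_0^t exp(-theta (t-s)) dB_s.
The Itô integral has mean 0 and (by the Itô isometry) variance sigma^2 * int_0^t exp(-2 theta (t - s)) ds = sigma^2 * (1 - exp(-2 theta t)) / (2 theta).
With theta = 7/4, sigma = 7/5, x_0 = -1/5:
  E[X_t] = -1/5 * exp(-7/4 t) = -exp(-7*t/4)/5
  Var(X_t) = (7/5)^2 * (1 - exp(-2*7/4 t)) / (2 * 7/4) = 14/25 - 14*exp(-7*t/2)/25.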